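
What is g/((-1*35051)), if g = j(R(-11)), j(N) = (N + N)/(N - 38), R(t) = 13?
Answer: 26/876275 ≈ 2.9671e-5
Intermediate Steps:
j(N) = 2*N/(-38 + N) (j(N) = (2*N)/(-38 + N) = 2*N/(-38 + N))
g = -26/25 (g = 2*13/(-38 + 13) = 2*13/(-25) = 2*13*(-1/25) = -26/25 ≈ -1.0400)
g/((-1*35051)) = -26/(25*((-1*35051))) = -26/25/(-35051) = -26/25*(-1/35051) = 26/876275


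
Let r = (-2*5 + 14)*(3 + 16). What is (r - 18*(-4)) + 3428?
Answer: 3576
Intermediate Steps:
r = 76 (r = (-10 + 14)*19 = 4*19 = 76)
(r - 18*(-4)) + 3428 = (76 - 18*(-4)) + 3428 = (76 + 72) + 3428 = 148 + 3428 = 3576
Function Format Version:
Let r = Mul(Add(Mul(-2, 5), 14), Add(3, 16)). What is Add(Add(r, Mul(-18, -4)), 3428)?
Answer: 3576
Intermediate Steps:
r = 76 (r = Mul(Add(-10, 14), 19) = Mul(4, 19) = 76)
Add(Add(r, Mul(-18, -4)), 3428) = Add(Add(76, Mul(-18, -4)), 3428) = Add(Add(76, 72), 3428) = Add(148, 3428) = 3576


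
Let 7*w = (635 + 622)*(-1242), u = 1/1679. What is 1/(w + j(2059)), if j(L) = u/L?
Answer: -24199427/5397142890827 ≈ -4.4838e-6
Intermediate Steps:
u = 1/1679 ≈ 0.00059559
j(L) = 1/(1679*L)
w = -1561194/7 (w = ((635 + 622)*(-1242))/7 = (1257*(-1242))/7 = (⅐)*(-1561194) = -1561194/7 ≈ -2.2303e+5)
1/(w + j(2059)) = 1/(-1561194/7 + (1/1679)/2059) = 1/(-1561194/7 + (1/1679)*(1/2059)) = 1/(-1561194/7 + 1/3457061) = 1/(-5397142890827/24199427) = -24199427/5397142890827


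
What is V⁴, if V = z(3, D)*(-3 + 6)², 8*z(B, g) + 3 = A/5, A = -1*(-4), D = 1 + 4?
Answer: 96059601/2560000 ≈ 37.523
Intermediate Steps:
D = 5
A = 4
z(B, g) = -11/40 (z(B, g) = -3/8 + (4/5)/8 = -3/8 + (4*(⅕))/8 = -3/8 + (⅛)*(⅘) = -3/8 + ⅒ = -11/40)
V = -99/40 (V = -11*(-3 + 6)²/40 = -11/40*3² = -11/40*9 = -99/40 ≈ -2.4750)
V⁴ = (-99/40)⁴ = 96059601/2560000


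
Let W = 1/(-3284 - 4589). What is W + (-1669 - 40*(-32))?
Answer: -3062598/7873 ≈ -389.00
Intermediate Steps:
W = -1/7873 (W = 1/(-7873) = -1/7873 ≈ -0.00012702)
W + (-1669 - 40*(-32)) = -1/7873 + (-1669 - 40*(-32)) = -1/7873 + (-1669 + 1280) = -1/7873 - 389 = -3062598/7873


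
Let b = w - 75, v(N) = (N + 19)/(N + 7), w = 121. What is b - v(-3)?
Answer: 42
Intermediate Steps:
v(N) = (19 + N)/(7 + N)
b = 46 (b = 121 - 75 = 46)
b - v(-3) = 46 - (19 - 3)/(7 - 3) = 46 - 16/4 = 46 - 1*4 = 46 - 4 = 42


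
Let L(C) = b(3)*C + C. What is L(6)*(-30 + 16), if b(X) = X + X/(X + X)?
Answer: -378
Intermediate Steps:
b(X) = ½ + X (b(X) = X + X/((2*X)) = X + X*(1/(2*X)) = X + ½ = ½ + X)
L(C) = 9*C/2 (L(C) = (½ + 3)*C + C = 7*C/2 + C = 9*C/2)
L(6)*(-30 + 16) = ((9/2)*6)*(-30 + 16) = 27*(-14) = -378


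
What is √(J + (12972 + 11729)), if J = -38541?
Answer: 4*I*√865 ≈ 117.64*I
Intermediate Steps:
√(J + (12972 + 11729)) = √(-38541 + (12972 + 11729)) = √(-38541 + 24701) = √(-13840) = 4*I*√865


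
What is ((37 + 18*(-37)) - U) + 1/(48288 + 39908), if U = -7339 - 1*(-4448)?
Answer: 199499353/88196 ≈ 2262.0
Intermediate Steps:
U = -2891 (U = -7339 + 4448 = -2891)
((37 + 18*(-37)) - U) + 1/(48288 + 39908) = ((37 + 18*(-37)) - 1*(-2891)) + 1/(48288 + 39908) = ((37 - 666) + 2891) + 1/88196 = (-629 + 2891) + 1/88196 = 2262 + 1/88196 = 199499353/88196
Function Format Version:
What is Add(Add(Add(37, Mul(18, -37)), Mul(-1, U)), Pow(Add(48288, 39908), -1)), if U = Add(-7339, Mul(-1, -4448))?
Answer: Rational(199499353, 88196) ≈ 2262.0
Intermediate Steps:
U = -2891 (U = Add(-7339, 4448) = -2891)
Add(Add(Add(37, Mul(18, -37)), Mul(-1, U)), Pow(Add(48288, 39908), -1)) = Add(Add(Add(37, Mul(18, -37)), Mul(-1, -2891)), Pow(Add(48288, 39908), -1)) = Add(Add(Add(37, -666), 2891), Pow(88196, -1)) = Add(Add(-629, 2891), Rational(1, 88196)) = Add(2262, Rational(1, 88196)) = Rational(199499353, 88196)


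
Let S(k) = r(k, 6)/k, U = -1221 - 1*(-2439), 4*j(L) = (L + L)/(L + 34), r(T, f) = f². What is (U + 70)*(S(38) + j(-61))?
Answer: 1372364/513 ≈ 2675.2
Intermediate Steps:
j(L) = L/(2*(34 + L)) (j(L) = ((L + L)/(L + 34))/4 = ((2*L)/(34 + L))/4 = (2*L/(34 + L))/4 = L/(2*(34 + L)))
U = 1218 (U = -1221 + 2439 = 1218)
S(k) = 36/k (S(k) = 6²/k = 36/k)
(U + 70)*(S(38) + j(-61)) = (1218 + 70)*(36/38 + (½)*(-61)/(34 - 61)) = 1288*(36*(1/38) + (½)*(-61)/(-27)) = 1288*(18/19 + (½)*(-61)*(-1/27)) = 1288*(18/19 + 61/54) = 1288*(2131/1026) = 1372364/513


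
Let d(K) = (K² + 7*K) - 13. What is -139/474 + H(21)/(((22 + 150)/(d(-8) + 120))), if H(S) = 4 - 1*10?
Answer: -43871/10191 ≈ -4.3049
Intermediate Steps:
d(K) = -13 + K² + 7*K
H(S) = -6 (H(S) = 4 - 10 = -6)
-139/474 + H(21)/(((22 + 150)/(d(-8) + 120))) = -139/474 - 6*((-13 + (-8)² + 7*(-8)) + 120)/(22 + 150) = -139*1/474 - 6/(172/((-13 + 64 - 56) + 120)) = -139/474 - 6/(172/(-5 + 120)) = -139/474 - 6/(172/115) = -139/474 - 6/(172*(1/115)) = -139/474 - 6/172/115 = -139/474 - 6*115/172 = -139/474 - 345/86 = -43871/10191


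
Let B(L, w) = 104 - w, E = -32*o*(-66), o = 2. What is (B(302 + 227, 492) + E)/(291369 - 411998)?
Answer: -3836/120629 ≈ -0.031800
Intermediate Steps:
E = 4224 (E = -32*2*(-66) = -64*(-66) = 4224)
(B(302 + 227, 492) + E)/(291369 - 411998) = ((104 - 1*492) + 4224)/(291369 - 411998) = ((104 - 492) + 4224)/(-120629) = (-388 + 4224)*(-1/120629) = 3836*(-1/120629) = -3836/120629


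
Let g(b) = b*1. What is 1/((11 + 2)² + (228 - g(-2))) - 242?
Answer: -96557/399 ≈ -242.00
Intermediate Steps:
g(b) = b
1/((11 + 2)² + (228 - g(-2))) - 242 = 1/((11 + 2)² + (228 - 1*(-2))) - 242 = 1/(13² + (228 + 2)) - 242 = 1/(169 + 230) - 242 = 1/399 - 242 = -96557/399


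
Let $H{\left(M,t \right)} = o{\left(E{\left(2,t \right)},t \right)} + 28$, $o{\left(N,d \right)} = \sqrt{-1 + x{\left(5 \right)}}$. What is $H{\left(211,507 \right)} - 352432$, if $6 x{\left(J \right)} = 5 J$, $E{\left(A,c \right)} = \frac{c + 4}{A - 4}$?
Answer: $-352404 + \frac{\sqrt{114}}{6} \approx -3.524 \cdot 10^{5}$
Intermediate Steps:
$E{\left(A,c \right)} = \frac{4 + c}{-4 + A}$
$x{\left(J \right)} = \frac{5 J}{6}$
$o{\left(N,d \right)} = \frac{\sqrt{114}}{6}$ ($o{\left(N,d \right)} = \sqrt{-1 + \frac{5}{6} \cdot 5} = \sqrt{-1 + \frac{25}{6}} = \sqrt{\frac{19}{6}} = \frac{\sqrt{114}}{6}$)
$H{\left(M,t \right)} = 28 + \frac{\sqrt{114}}{6}$ ($H{\left(M,t \right)} = \frac{\sqrt{114}}{6} + 28 = 28 + \frac{\sqrt{114}}{6}$)
$H{\left(211,507 \right)} - 352432 = \left(28 + \frac{\sqrt{114}}{6}\right) - 352432 = -352404 + \frac{\sqrt{114}}{6}$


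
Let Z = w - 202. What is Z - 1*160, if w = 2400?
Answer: 2038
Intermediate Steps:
Z = 2198 (Z = 2400 - 202 = 2198)
Z - 1*160 = 2198 - 1*160 = 2198 - 160 = 2038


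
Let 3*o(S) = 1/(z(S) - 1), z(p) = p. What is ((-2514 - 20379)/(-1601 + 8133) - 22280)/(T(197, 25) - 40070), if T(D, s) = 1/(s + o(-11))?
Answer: 130854711847/235301543608 ≈ 0.55612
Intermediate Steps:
o(S) = 1/(3*(-1 + S)) (o(S) = 1/(3*(S - 1)) = 1/(3*(-1 + S)))
T(D, s) = 1/(-1/36 + s) (T(D, s) = 1/(s + 1/(3*(-1 - 11))) = 1/(s + (⅓)/(-12)) = 1/(s + (⅓)*(-1/12)) = 1/(s - 1/36) = 1/(-1/36 + s))
((-2514 - 20379)/(-1601 + 8133) - 22280)/(T(197, 25) - 40070) = ((-2514 - 20379)/(-1601 + 8133) - 22280)/(36/(-1 + 36*25) - 40070) = (-22893/6532 - 22280)/(36/(-1 + 900) - 40070) = (-22893*1/6532 - 22280)/(36/899 - 40070) = (-22893/6532 - 22280)/(36*(1/899) - 40070) = -145555853/(6532*(36/899 - 40070)) = -145555853/(6532*(-36022894/899)) = -145555853/6532*(-899/36022894) = 130854711847/235301543608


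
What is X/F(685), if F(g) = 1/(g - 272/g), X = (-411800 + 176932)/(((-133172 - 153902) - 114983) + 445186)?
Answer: -110142053204/29543365 ≈ -3728.1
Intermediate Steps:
X = -234868/43129 (X = -234868/((-287074 - 114983) + 445186) = -234868/(-402057 + 445186) = -234868/43129 ≈ -5.4457)
X/F(685) = -234868/(43129*(685/(-272 + 685**2))) = -234868/(43129*(685/(-272 + 469225))) = -234868/(43129*(685/468953)) = -234868/(43129*(685*(1/468953))) = -234868/(43129*685/468953) = -234868/43129*468953/685 = -110142053204/29543365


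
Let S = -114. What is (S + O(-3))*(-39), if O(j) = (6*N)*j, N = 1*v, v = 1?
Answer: 5148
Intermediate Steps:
N = 1 (N = 1*1 = 1)
O(j) = 6*j (O(j) = (6*1)*j = 6*j)
(S + O(-3))*(-39) = (-114 + 6*(-3))*(-39) = (-114 - 18)*(-39) = -132*(-39) = 5148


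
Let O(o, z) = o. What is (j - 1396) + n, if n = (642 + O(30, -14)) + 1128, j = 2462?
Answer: 2866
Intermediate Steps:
n = 1800 (n = (642 + 30) + 1128 = 672 + 1128 = 1800)
(j - 1396) + n = (2462 - 1396) + 1800 = 1066 + 1800 = 2866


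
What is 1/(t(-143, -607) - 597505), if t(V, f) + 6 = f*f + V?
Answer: -1/229205 ≈ -4.3629e-6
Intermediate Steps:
t(V, f) = -6 + V + f² (t(V, f) = -6 + (f*f + V) = -6 + (f² + V) = -6 + (V + f²) = -6 + V + f²)
1/(t(-143, -607) - 597505) = 1/((-6 - 143 + (-607)²) - 597505) = 1/((-6 - 143 + 368449) - 597505) = 1/(368300 - 597505) = 1/(-229205) = -1/229205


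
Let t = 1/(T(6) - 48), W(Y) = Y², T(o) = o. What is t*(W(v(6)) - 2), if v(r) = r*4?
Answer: -41/3 ≈ -13.667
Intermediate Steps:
v(r) = 4*r
t = -1/42 (t = 1/(6 - 48) = 1/(-42) = -1/42 ≈ -0.023810)
t*(W(v(6)) - 2) = -((4*6)² - 2)/42 = -(24² - 2)/42 = -(576 - 2)/42 = -1/42*574 = -41/3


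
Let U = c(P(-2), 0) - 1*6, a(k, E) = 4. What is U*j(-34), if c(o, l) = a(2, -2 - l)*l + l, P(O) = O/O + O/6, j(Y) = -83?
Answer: 498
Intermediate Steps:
P(O) = 1 + O/6 (P(O) = 1 + O*(⅙) = 1 + O/6)
c(o, l) = 5*l (c(o, l) = 4*l + l = 5*l)
U = -6 (U = 5*0 - 1*6 = 0 - 6 = -6)
U*j(-34) = -6*(-83) = 498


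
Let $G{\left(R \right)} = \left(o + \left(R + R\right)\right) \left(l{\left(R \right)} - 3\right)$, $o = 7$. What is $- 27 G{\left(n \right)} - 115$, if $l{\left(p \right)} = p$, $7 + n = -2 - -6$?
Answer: $47$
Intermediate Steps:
$n = -3$ ($n = -7 - -4 = -7 + \left(-2 + 6\right) = -7 + 4 = -3$)
$G{\left(R \right)} = \left(-3 + R\right) \left(7 + 2 R\right)$ ($G{\left(R \right)} = \left(7 + \left(R + R\right)\right) \left(R - 3\right) = \left(7 + 2 R\right) \left(-3 + R\right) = \left(-3 + R\right) \left(7 + 2 R\right)$)
$- 27 G{\left(n \right)} - 115 = - 27 \left(-21 - 3 + 2 \left(-3\right)^{2}\right) - 115 = - 27 \left(-21 - 3 + 2 \cdot 9\right) - 115 = - 27 \left(-21 - 3 + 18\right) - 115 = \left(-27\right) \left(-6\right) - 115 = 162 - 115 = 47$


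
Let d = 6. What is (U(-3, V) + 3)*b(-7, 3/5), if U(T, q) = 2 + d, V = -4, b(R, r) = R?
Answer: -77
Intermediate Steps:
U(T, q) = 8 (U(T, q) = 2 + 6 = 8)
(U(-3, V) + 3)*b(-7, 3/5) = (8 + 3)*(-7) = 11*(-7) = -77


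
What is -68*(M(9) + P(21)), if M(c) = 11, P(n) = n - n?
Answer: -748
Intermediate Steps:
P(n) = 0
-68*(M(9) + P(21)) = -68*(11 + 0) = -68*11 = -748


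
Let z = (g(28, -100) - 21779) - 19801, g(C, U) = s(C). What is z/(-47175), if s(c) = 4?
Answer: 41576/47175 ≈ 0.88131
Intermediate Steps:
g(C, U) = 4
z = -41576 (z = (4 - 21779) - 19801 = -21775 - 19801 = -41576)
z/(-47175) = -41576/(-47175) = -41576*(-1/47175) = 41576/47175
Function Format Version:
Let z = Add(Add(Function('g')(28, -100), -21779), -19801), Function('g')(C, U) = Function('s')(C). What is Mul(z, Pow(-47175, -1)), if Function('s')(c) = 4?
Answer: Rational(41576, 47175) ≈ 0.88131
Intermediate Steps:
Function('g')(C, U) = 4
z = -41576 (z = Add(Add(4, -21779), -19801) = Add(-21775, -19801) = -41576)
Mul(z, Pow(-47175, -1)) = Mul(-41576, Pow(-47175, -1)) = Mul(-41576, Rational(-1, 47175)) = Rational(41576, 47175)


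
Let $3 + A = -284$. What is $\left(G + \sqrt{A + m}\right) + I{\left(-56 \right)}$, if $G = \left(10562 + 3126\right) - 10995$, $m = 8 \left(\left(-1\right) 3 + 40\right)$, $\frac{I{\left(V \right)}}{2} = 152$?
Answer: $3000$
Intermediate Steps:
$I{\left(V \right)} = 304$ ($I{\left(V \right)} = 2 \cdot 152 = 304$)
$m = 296$ ($m = 8 \left(-3 + 40\right) = 8 \cdot 37 = 296$)
$A = -287$ ($A = -3 - 284 = -287$)
$G = 2693$ ($G = 13688 - 10995 = 2693$)
$\left(G + \sqrt{A + m}\right) + I{\left(-56 \right)} = \left(2693 + \sqrt{-287 + 296}\right) + 304 = \left(2693 + \sqrt{9}\right) + 304 = \left(2693 + 3\right) + 304 = 2696 + 304 = 3000$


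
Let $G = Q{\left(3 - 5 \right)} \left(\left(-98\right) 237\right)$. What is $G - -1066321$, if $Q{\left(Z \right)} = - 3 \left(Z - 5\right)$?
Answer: $578575$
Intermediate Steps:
$Q{\left(Z \right)} = 15 - 3 Z$ ($Q{\left(Z \right)} = - 3 \left(-5 + Z\right) = 15 - 3 Z$)
$G = -487746$ ($G = \left(15 - 3 \left(3 - 5\right)\right) \left(\left(-98\right) 237\right) = \left(15 - 3 \left(3 - 5\right)\right) \left(-23226\right) = \left(15 - -6\right) \left(-23226\right) = \left(15 + 6\right) \left(-23226\right) = 21 \left(-23226\right) = -487746$)
$G - -1066321 = -487746 - -1066321 = -487746 + 1066321 = 578575$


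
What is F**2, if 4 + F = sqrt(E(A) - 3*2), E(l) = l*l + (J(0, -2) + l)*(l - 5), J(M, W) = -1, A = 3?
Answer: (4 - I)**2 ≈ 15.0 - 8.0*I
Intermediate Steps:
E(l) = l**2 + (-1 + l)*(-5 + l) (E(l) = l*l + (-1 + l)*(l - 5) = l**2 + (-1 + l)*(-5 + l))
F = -4 + I (F = -4 + sqrt((5 - 6*3 + 2*3**2) - 3*2) = -4 + sqrt((5 - 18 + 2*9) - 6) = -4 + sqrt((5 - 18 + 18) - 6) = -4 + sqrt(5 - 6) = -4 + sqrt(-1) = -4 + I ≈ -4.0 + 1.0*I)
F**2 = (-4 + I)**2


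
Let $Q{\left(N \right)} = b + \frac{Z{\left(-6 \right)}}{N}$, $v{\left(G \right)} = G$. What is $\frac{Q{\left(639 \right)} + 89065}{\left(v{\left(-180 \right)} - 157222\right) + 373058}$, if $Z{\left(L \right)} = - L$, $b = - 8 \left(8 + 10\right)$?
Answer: $\frac{18940175}{45934728} \approx 0.41233$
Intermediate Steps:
$b = -144$ ($b = \left(-8\right) 18 = -144$)
$Q{\left(N \right)} = -144 + \frac{6}{N}$ ($Q{\left(N \right)} = -144 + \frac{\left(-1\right) \left(-6\right)}{N} = -144 + \frac{6}{N}$)
$\frac{Q{\left(639 \right)} + 89065}{\left(v{\left(-180 \right)} - 157222\right) + 373058} = \frac{\left(-144 + \frac{6}{639}\right) + 89065}{\left(-180 - 157222\right) + 373058} = \frac{\left(-144 + 6 \cdot \frac{1}{639}\right) + 89065}{\left(-180 - 157222\right) + 373058} = \frac{\left(-144 + \frac{2}{213}\right) + 89065}{-157402 + 373058} = \frac{- \frac{30670}{213} + 89065}{215656} = \frac{18940175}{213} \cdot \frac{1}{215656} = \frac{18940175}{45934728}$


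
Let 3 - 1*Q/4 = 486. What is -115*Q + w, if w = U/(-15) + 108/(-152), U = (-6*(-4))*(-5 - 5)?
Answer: 8443421/38 ≈ 2.2220e+5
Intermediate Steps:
U = -240 (U = 24*(-10) = -240)
Q = -1932 (Q = 12 - 4*486 = 12 - 1944 = -1932)
w = 581/38 (w = -240/(-15) + 108/(-152) = -240*(-1/15) + 108*(-1/152) = 16 - 27/38 = 581/38 ≈ 15.289)
-115*Q + w = -115*(-1932) + 581/38 = 222180 + 581/38 = 8443421/38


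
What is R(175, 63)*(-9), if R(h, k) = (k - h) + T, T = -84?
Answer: 1764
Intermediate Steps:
R(h, k) = -84 + k - h (R(h, k) = (k - h) - 84 = -84 + k - h)
R(175, 63)*(-9) = (-84 + 63 - 1*175)*(-9) = (-84 + 63 - 175)*(-9) = -196*(-9) = 1764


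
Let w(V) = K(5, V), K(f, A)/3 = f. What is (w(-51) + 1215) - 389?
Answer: 841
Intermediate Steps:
K(f, A) = 3*f
w(V) = 15 (w(V) = 3*5 = 15)
(w(-51) + 1215) - 389 = (15 + 1215) - 389 = 1230 - 389 = 841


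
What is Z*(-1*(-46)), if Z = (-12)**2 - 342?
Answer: -9108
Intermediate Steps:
Z = -198 (Z = 144 - 342 = -198)
Z*(-1*(-46)) = -(-198)*(-46) = -198*46 = -9108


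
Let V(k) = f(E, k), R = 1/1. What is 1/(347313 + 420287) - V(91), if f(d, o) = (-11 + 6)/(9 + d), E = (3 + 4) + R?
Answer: 3838017/13049200 ≈ 0.29412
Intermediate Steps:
R = 1
E = 8 (E = (3 + 4) + 1 = 7 + 1 = 8)
f(d, o) = -5/(9 + d)
V(k) = -5/17 (V(k) = -5/(9 + 8) = -5/17)
1/(347313 + 420287) - V(91) = 1/(347313 + 420287) - 1*(-5/17) = 1/767600 + 5/17 = 3838017/13049200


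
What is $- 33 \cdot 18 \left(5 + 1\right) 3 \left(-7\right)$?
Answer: $74844$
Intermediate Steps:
$- 33 \cdot 18 \left(5 + 1\right) 3 \left(-7\right) = - 33 \cdot 18 \cdot 6 \cdot 3 \left(-7\right) = - 33 \cdot 18 \cdot 18 \left(-7\right) = \left(-33\right) 324 \left(-7\right) = \left(-10692\right) \left(-7\right) = 74844$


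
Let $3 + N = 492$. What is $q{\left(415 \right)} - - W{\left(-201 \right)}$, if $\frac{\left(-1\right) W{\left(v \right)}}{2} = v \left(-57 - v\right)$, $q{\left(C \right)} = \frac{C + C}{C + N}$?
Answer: $\frac{26165791}{452} \approx 57889.0$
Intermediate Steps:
$N = 489$ ($N = -3 + 492 = 489$)
$q{\left(C \right)} = \frac{2 C}{489 + C}$ ($q{\left(C \right)} = \frac{C + C}{C + 489} = \frac{2 C}{489 + C}$)
$W{\left(v \right)} = - 2 v \left(-57 - v\right)$
$q{\left(415 \right)} - - W{\left(-201 \right)} = 2 \cdot 415 \frac{1}{489 + 415} - - 2 \left(-201\right) \left(57 - 201\right) = 2 \cdot 415 \cdot \frac{1}{904} - - 2 \left(-201\right) \left(-144\right) = 2 \cdot 415 \cdot \frac{1}{904} - \left(-1\right) 57888 = \frac{415}{452} - -57888 = \frac{415}{452} + 57888 = \frac{26165791}{452}$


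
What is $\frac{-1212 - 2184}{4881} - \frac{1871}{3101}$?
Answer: $- \frac{6554449}{5045327} \approx -1.2991$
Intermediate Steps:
$\frac{-1212 - 2184}{4881} - \frac{1871}{3101} = \left(-3396\right) \frac{1}{4881} - \frac{1871}{3101} = - \frac{1132}{1627} - \frac{1871}{3101} = - \frac{6554449}{5045327}$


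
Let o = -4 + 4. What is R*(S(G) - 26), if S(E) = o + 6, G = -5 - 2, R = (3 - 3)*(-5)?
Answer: 0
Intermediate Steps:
o = 0
R = 0 (R = 0*(-5) = 0)
G = -7
S(E) = 6 (S(E) = 0 + 6 = 6)
R*(S(G) - 26) = 0*(6 - 26) = 0*(-20) = 0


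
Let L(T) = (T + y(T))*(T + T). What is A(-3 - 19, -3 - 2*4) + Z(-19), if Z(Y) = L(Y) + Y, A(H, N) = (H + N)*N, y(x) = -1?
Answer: 1104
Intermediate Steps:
L(T) = 2*T*(-1 + T) (L(T) = (T - 1)*(T + T) = (-1 + T)*(2*T) = 2*T*(-1 + T))
A(H, N) = N*(H + N)
Z(Y) = Y + 2*Y*(-1 + Y) (Z(Y) = 2*Y*(-1 + Y) + Y = Y + 2*Y*(-1 + Y))
A(-3 - 19, -3 - 2*4) + Z(-19) = (-3 - 2*4)*((-3 - 19) + (-3 - 2*4)) - 19*(-1 + 2*(-19)) = (-3 - 8)*(-22 + (-3 - 8)) - 19*(-1 - 38) = -11*(-22 - 11) - 19*(-39) = -11*(-33) + 741 = 363 + 741 = 1104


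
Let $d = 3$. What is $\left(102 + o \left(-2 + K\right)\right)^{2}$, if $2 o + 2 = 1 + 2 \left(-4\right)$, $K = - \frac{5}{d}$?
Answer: $\frac{56169}{4} \approx 14042.0$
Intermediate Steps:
$K = - \frac{5}{3} \approx -1.6667$
$o = - \frac{9}{2}$ ($o = -1 + \frac{1 + 2 \left(-4\right)}{2} = -1 + \frac{1 - 8}{2} = -1 + \frac{1}{2} \left(-7\right) = -1 - \frac{7}{2} = - \frac{9}{2} \approx -4.5$)
$\left(102 + o \left(-2 + K\right)\right)^{2} = \left(102 - \frac{9 \left(-2 - \frac{5}{3}\right)}{2}\right)^{2} = \left(102 - - \frac{33}{2}\right)^{2} = \left(102 + \frac{33}{2}\right)^{2} = \left(\frac{237}{2}\right)^{2} = \frac{56169}{4}$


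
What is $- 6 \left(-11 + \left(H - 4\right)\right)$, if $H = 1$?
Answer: $84$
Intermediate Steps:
$- 6 \left(-11 + \left(H - 4\right)\right) = - 6 \left(-11 + \left(1 - 4\right)\right) = - 6 \left(-11 - 3\right) = \left(-6\right) \left(-14\right) = 84$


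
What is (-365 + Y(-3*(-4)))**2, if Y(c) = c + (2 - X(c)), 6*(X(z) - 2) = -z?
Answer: 123201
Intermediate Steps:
X(z) = 2 - z/6 (X(z) = 2 + (-z)/6 = 2 - z/6)
Y(c) = 7*c/6 (Y(c) = c + (2 - (2 - c/6)) = c + (2 + (-2 + c/6)) = c + c/6 = 7*c/6)
(-365 + Y(-3*(-4)))**2 = (-365 + 7*(-3*(-4))/6)**2 = (-365 + (7/6)*12)**2 = (-365 + 14)**2 = (-351)**2 = 123201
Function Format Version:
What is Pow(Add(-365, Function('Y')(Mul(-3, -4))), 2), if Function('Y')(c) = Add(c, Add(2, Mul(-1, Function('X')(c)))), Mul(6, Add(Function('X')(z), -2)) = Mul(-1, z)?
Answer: 123201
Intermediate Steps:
Function('X')(z) = Add(2, Mul(Rational(-1, 6), z)) (Function('X')(z) = Add(2, Mul(Rational(1, 6), Mul(-1, z))) = Add(2, Mul(Rational(-1, 6), z)))
Function('Y')(c) = Mul(Rational(7, 6), c) (Function('Y')(c) = Add(c, Add(2, Mul(-1, Add(2, Mul(Rational(-1, 6), c))))) = Add(c, Add(2, Add(-2, Mul(Rational(1, 6), c)))) = Add(c, Mul(Rational(1, 6), c)) = Mul(Rational(7, 6), c))
Pow(Add(-365, Function('Y')(Mul(-3, -4))), 2) = Pow(Add(-365, Mul(Rational(7, 6), Mul(-3, -4))), 2) = Pow(Add(-365, Mul(Rational(7, 6), 12)), 2) = Pow(Add(-365, 14), 2) = Pow(-351, 2) = 123201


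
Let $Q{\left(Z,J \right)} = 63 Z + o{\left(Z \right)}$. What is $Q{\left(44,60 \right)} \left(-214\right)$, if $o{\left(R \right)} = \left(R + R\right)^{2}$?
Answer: $-2250424$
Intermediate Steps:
$o{\left(R \right)} = 4 R^{2}$ ($o{\left(R \right)} = \left(2 R\right)^{2} = 4 R^{2}$)
$Q{\left(Z,J \right)} = 4 Z^{2} + 63 Z$ ($Q{\left(Z,J \right)} = 63 Z + 4 Z^{2} = 4 Z^{2} + 63 Z$)
$Q{\left(44,60 \right)} \left(-214\right) = 44 \left(63 + 4 \cdot 44\right) \left(-214\right) = 44 \left(63 + 176\right) \left(-214\right) = 44 \cdot 239 \left(-214\right) = 10516 \left(-214\right) = -2250424$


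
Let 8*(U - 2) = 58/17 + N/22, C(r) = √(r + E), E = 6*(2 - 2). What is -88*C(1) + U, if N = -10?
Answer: -128103/1496 ≈ -85.630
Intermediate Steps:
E = 0 (E = 6*0 = 0)
C(r) = √r (C(r) = √(r + 0) = √r)
U = 3545/1496 (U = 2 + (58/17 - 10/22)/8 = 2 + (58*(1/17) - 10*1/22)/8 = 2 + (58/17 - 5/11)/8 = 2 + (⅛)*(553/187) = 2 + 553/1496 = 3545/1496 ≈ 2.3697)
-88*C(1) + U = -88*√1 + 3545/1496 = -88*1 + 3545/1496 = -88 + 3545/1496 = -128103/1496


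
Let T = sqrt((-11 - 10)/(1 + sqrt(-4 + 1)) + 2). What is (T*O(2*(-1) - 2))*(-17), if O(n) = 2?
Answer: -34*sqrt(-(19 - 2*I*sqrt(3))/(1 + I*sqrt(3))) ≈ -60.852 - 86.371*I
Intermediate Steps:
T = sqrt(2 - 21/(1 + I*sqrt(3))) (T = sqrt(-21/(1 + sqrt(-3)) + 2) = sqrt(-21/(1 + I*sqrt(3)) + 2) = sqrt(2 - 21/(1 + I*sqrt(3))) ≈ 1.7898 + 2.5403*I)
(T*O(2*(-1) - 2))*(-17) = (sqrt((-19 + 2*I*sqrt(3))/(1 + I*sqrt(3)))*2)*(-17) = (2*sqrt((-19 + 2*I*sqrt(3))/(1 + I*sqrt(3))))*(-17) = -34*sqrt((-19 + 2*I*sqrt(3))/(1 + I*sqrt(3)))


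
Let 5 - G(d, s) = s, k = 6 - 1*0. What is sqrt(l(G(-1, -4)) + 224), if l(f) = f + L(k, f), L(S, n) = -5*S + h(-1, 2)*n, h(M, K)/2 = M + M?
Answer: sqrt(167) ≈ 12.923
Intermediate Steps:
k = 6 (k = 6 + 0 = 6)
h(M, K) = 4*M (h(M, K) = 2*(M + M) = 2*(2*M) = 4*M)
G(d, s) = 5 - s
L(S, n) = -5*S - 4*n (L(S, n) = -5*S + (4*(-1))*n = -5*S - 4*n)
l(f) = -30 - 3*f (l(f) = f + (-5*6 - 4*f) = f + (-30 - 4*f) = -30 - 3*f)
sqrt(l(G(-1, -4)) + 224) = sqrt((-30 - 3*(5 - 1*(-4))) + 224) = sqrt((-30 - 3*(5 + 4)) + 224) = sqrt((-30 - 3*9) + 224) = sqrt((-30 - 27) + 224) = sqrt(-57 + 224) = sqrt(167)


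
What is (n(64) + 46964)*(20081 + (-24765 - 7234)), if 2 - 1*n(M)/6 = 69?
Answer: -554925916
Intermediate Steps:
n(M) = -402 (n(M) = 12 - 6*69 = 12 - 414 = -402)
(n(64) + 46964)*(20081 + (-24765 - 7234)) = (-402 + 46964)*(20081 + (-24765 - 7234)) = 46562*(20081 - 31999) = 46562*(-11918) = -554925916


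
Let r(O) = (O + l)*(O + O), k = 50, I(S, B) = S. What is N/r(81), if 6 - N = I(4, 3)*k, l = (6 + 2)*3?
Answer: -97/8505 ≈ -0.011405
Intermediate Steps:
l = 24 (l = 8*3 = 24)
N = -194 (N = 6 - 4*50 = 6 - 1*200 = 6 - 200 = -194)
r(O) = 2*O*(24 + O) (r(O) = (O + 24)*(O + O) = (24 + O)*(2*O) = 2*O*(24 + O))
N/r(81) = -194*1/(162*(24 + 81)) = -194/(2*81*105) = -194/17010 = -194*1/17010 = -97/8505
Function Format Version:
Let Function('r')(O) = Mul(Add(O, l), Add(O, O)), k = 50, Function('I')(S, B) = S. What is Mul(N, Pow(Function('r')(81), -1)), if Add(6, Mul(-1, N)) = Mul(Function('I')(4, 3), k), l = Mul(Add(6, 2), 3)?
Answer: Rational(-97, 8505) ≈ -0.011405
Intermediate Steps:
l = 24 (l = Mul(8, 3) = 24)
N = -194 (N = Add(6, Mul(-1, Mul(4, 50))) = Add(6, Mul(-1, 200)) = Add(6, -200) = -194)
Function('r')(O) = Mul(2, O, Add(24, O)) (Function('r')(O) = Mul(Add(O, 24), Add(O, O)) = Mul(Add(24, O), Mul(2, O)) = Mul(2, O, Add(24, O)))
Mul(N, Pow(Function('r')(81), -1)) = Mul(-194, Pow(Mul(2, 81, Add(24, 81)), -1)) = Mul(-194, Pow(Mul(2, 81, 105), -1)) = Mul(-194, Pow(17010, -1)) = Mul(-194, Rational(1, 17010)) = Rational(-97, 8505)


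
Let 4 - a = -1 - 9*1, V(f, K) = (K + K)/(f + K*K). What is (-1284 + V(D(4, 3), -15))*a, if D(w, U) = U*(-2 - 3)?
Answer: -17978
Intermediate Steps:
D(w, U) = -5*U (D(w, U) = U*(-5) = -5*U)
V(f, K) = 2*K/(f + K²) (V(f, K) = (2*K)/(f + K²) = 2*K/(f + K²))
a = 14 (a = 4 - (-1 - 9*1) = 4 - (-1 - 9) = 4 - 1*(-10) = 4 + 10 = 14)
(-1284 + V(D(4, 3), -15))*a = (-1284 + 2*(-15)/(-5*3 + (-15)²))*14 = (-1284 + 2*(-15)/(-15 + 225))*14 = (-1284 + 2*(-15)/210)*14 = (-1284 + 2*(-15)*(1/210))*14 = (-1284 - ⅐)*14 = -8989/7*14 = -17978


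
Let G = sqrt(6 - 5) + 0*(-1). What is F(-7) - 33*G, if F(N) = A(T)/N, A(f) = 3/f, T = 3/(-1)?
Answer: -230/7 ≈ -32.857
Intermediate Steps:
T = -3 (T = 3*(-1) = -3)
F(N) = -1/N (F(N) = (3/(-3))/N = (3*(-1/3))/N = -1/N)
G = 1 (G = sqrt(1) + 0 = 1 + 0 = 1)
F(-7) - 33*G = -1/(-7) - 33*1 = -1*(-1/7) - 33 = 1/7 - 33 = -230/7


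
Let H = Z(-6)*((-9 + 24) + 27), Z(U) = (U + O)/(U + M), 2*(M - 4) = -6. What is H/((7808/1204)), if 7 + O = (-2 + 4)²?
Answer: 56889/4880 ≈ 11.658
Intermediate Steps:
M = 1 (M = 4 + (½)*(-6) = 4 - 3 = 1)
O = -3 (O = -7 + (-2 + 4)² = -7 + 2² = -7 + 4 = -3)
Z(U) = (-3 + U)/(1 + U) (Z(U) = (U - 3)/(U + 1) = (-3 + U)/(1 + U))
H = 378/5 (H = ((-3 - 6)/(1 - 6))*((-9 + 24) + 27) = (-9/(-5))*(15 + 27) = -⅕*(-9)*42 = (9/5)*42 = 378/5 ≈ 75.600)
H/((7808/1204)) = 378/(5*((7808/1204))) = 378/(5*((7808*(1/1204)))) = 378/(5*(1952/301)) = (378/5)*(301/1952) = 56889/4880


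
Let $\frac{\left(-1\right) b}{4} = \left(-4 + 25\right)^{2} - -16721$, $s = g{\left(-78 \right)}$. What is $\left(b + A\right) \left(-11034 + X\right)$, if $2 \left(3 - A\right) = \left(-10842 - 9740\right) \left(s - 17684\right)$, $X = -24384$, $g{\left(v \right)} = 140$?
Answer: $6396984845682$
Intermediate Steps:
$s = 140$
$b = -68648$ ($b = - 4 \left(\left(-4 + 25\right)^{2} - -16721\right) = - 4 \left(21^{2} + 16721\right) = - 4 \left(441 + 16721\right) = \left(-4\right) 17162 = -68648$)
$A = -180545301$ ($A = 3 - \frac{\left(-10842 - 9740\right) \left(140 - 17684\right)}{2} = 3 - \frac{\left(-20582\right) \left(-17544\right)}{2} = 3 - 180545304 = -180545301$)
$\left(b + A\right) \left(-11034 + X\right) = \left(-68648 - 180545301\right) \left(-11034 - 24384\right) = \left(-180613949\right) \left(-35418\right) = 6396984845682$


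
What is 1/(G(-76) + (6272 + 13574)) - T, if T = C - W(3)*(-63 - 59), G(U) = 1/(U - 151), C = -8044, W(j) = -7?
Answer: 40085855045/4505041 ≈ 8898.0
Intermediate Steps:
G(U) = 1/(-151 + U)
T = -8898 (T = -8044 - (-7)*(-63 - 59) = -8044 - (-7)*(-122) = -8044 - 1*854 = -8044 - 854 = -8898)
1/(G(-76) + (6272 + 13574)) - T = 1/(1/(-151 - 76) + (6272 + 13574)) - 1*(-8898) = 1/(1/(-227) + 19846) + 8898 = 1/(-1/227 + 19846) + 8898 = 1/(4505041/227) + 8898 = 227/4505041 + 8898 = 40085855045/4505041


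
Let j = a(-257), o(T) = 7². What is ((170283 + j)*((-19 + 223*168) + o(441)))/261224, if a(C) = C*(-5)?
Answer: 804096324/32653 ≈ 24626.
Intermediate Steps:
a(C) = -5*C
o(T) = 49
j = 1285 (j = -5*(-257) = 1285)
((170283 + j)*((-19 + 223*168) + o(441)))/261224 = ((170283 + 1285)*((-19 + 223*168) + 49))/261224 = (171568*((-19 + 37464) + 49))*(1/261224) = (171568*(37445 + 49))*(1/261224) = (171568*37494)*(1/261224) = 6432770592*(1/261224) = 804096324/32653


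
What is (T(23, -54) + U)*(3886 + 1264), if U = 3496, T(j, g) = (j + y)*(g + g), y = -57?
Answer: 36915200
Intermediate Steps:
T(j, g) = 2*g*(-57 + j) (T(j, g) = (j - 57)*(g + g) = (-57 + j)*(2*g) = 2*g*(-57 + j))
(T(23, -54) + U)*(3886 + 1264) = (2*(-54)*(-57 + 23) + 3496)*(3886 + 1264) = (2*(-54)*(-34) + 3496)*5150 = (3672 + 3496)*5150 = 7168*5150 = 36915200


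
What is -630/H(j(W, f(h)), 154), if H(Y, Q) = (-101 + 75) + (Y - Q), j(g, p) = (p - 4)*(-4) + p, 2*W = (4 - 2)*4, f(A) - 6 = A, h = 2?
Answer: 315/94 ≈ 3.3511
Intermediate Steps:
f(A) = 6 + A
W = 4 (W = ((4 - 2)*4)/2 = (2*4)/2 = (½)*8 = 4)
j(g, p) = 16 - 3*p (j(g, p) = (-4 + p)*(-4) + p = (16 - 4*p) + p = 16 - 3*p)
H(Y, Q) = -26 + Y - Q (H(Y, Q) = -26 + (Y - Q) = -26 + Y - Q)
-630/H(j(W, f(h)), 154) = -630/(-26 + (16 - 3*(6 + 2)) - 1*154) = -630/(-26 + (16 - 3*8) - 154) = -630/(-26 + (16 - 24) - 154) = -630/(-26 - 8 - 154) = -630/(-188) = -630*(-1/188) = 315/94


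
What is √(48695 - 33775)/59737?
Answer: 2*√3730/59737 ≈ 0.0020448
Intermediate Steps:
√(48695 - 33775)/59737 = √14920*(1/59737) = (2*√3730)*(1/59737) = 2*√3730/59737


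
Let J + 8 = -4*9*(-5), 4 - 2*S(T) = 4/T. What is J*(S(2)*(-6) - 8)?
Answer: -2408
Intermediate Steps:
S(T) = 2 - 2/T
J = 172 (J = -8 - 4*9*(-5) = -8 - 36*(-5) = -8 + 180 = 172)
J*(S(2)*(-6) - 8) = 172*((2 - 2/2)*(-6) - 8) = 172*((2 - 2*½)*(-6) - 8) = 172*((2 - 1)*(-6) - 8) = 172*(1*(-6) - 8) = 172*(-6 - 8) = 172*(-14) = -2408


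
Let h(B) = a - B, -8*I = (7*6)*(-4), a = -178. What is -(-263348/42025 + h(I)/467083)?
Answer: 123013736859/19629163075 ≈ 6.2669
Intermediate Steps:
I = 21 (I = -7*6*(-4)/8 = -21*(-4)/4 = -⅛*(-168) = 21)
h(B) = -178 - B
-(-263348/42025 + h(I)/467083) = -(-263348/42025 + (-178 - 1*21)/467083) = -(-263348*1/42025 + (-178 - 21)*(1/467083)) = -(-263348/42025 - 199*1/467083) = -(-263348/42025 - 199/467083) = -1*(-123013736859/19629163075) = 123013736859/19629163075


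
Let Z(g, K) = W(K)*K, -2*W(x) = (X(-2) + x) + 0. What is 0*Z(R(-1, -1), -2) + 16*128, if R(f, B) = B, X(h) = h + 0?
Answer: 2048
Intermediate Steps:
X(h) = h
W(x) = 1 - x/2 (W(x) = -((-2 + x) + 0)/2 = -(-2 + x)/2 = 1 - x/2)
Z(g, K) = K*(1 - K/2) (Z(g, K) = (1 - K/2)*K = K*(1 - K/2))
0*Z(R(-1, -1), -2) + 16*128 = 0*((½)*(-2)*(2 - 1*(-2))) + 16*128 = 0*((½)*(-2)*(2 + 2)) + 2048 = 0*((½)*(-2)*4) + 2048 = 0*(-4) + 2048 = 0 + 2048 = 2048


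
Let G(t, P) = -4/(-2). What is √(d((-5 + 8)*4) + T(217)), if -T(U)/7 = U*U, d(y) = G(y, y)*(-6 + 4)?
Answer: I*√329627 ≈ 574.13*I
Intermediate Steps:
G(t, P) = 2 (G(t, P) = -4*(-½) = 2)
d(y) = -4 (d(y) = 2*(-6 + 4) = 2*(-2) = -4)
T(U) = -7*U² (T(U) = -7*U*U = -7*U²)
√(d((-5 + 8)*4) + T(217)) = √(-4 - 7*217²) = √(-4 - 7*47089) = √(-4 - 329623) = √(-329627) = I*√329627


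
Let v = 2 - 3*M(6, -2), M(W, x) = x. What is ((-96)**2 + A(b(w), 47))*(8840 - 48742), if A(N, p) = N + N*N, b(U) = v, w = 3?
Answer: -370609776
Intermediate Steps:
v = 8 (v = 2 - 3*(-2) = 2 + 6 = 8)
b(U) = 8
A(N, p) = N + N**2
((-96)**2 + A(b(w), 47))*(8840 - 48742) = ((-96)**2 + 8*(1 + 8))*(8840 - 48742) = (9216 + 8*9)*(-39902) = (9216 + 72)*(-39902) = 9288*(-39902) = -370609776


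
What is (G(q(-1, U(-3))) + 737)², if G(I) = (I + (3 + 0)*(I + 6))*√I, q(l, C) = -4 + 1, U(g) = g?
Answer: 543061 + 8844*I*√3 ≈ 5.4306e+5 + 15318.0*I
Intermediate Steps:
q(l, C) = -3
G(I) = √I*(18 + 4*I) (G(I) = (I + 3*(6 + I))*√I = (I + (18 + 3*I))*√I = (18 + 4*I)*√I = √I*(18 + 4*I))
(G(q(-1, U(-3))) + 737)² = (√(-3)*(18 + 4*(-3)) + 737)² = ((I*√3)*(18 - 12) + 737)² = ((I*√3)*6 + 737)² = (6*I*√3 + 737)² = (737 + 6*I*√3)²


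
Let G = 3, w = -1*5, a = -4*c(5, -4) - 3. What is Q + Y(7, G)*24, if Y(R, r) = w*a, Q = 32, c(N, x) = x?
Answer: -1528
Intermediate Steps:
a = 13 (a = -4*(-4) - 3 = 16 - 3 = 13)
w = -5
Y(R, r) = -65 (Y(R, r) = -5*13 = -65)
Q + Y(7, G)*24 = 32 - 65*24 = 32 - 1560 = -1528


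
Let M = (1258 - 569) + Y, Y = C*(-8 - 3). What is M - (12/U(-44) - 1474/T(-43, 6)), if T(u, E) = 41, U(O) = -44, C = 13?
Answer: 262583/451 ≈ 582.22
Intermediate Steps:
Y = -143 (Y = 13*(-8 - 3) = 13*(-11) = -143)
M = 546 (M = (1258 - 569) - 143 = 689 - 143 = 546)
M - (12/U(-44) - 1474/T(-43, 6)) = 546 - (12/(-44) - 1474/41) = 546 - (12*(-1/44) - 1474*1/41) = 546 - (-3/11 - 1474/41) = 546 - 1*(-16337/451) = 546 + 16337/451 = 262583/451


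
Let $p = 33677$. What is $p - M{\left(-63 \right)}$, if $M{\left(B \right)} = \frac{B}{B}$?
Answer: $33676$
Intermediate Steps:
$M{\left(B \right)} = 1$
$p - M{\left(-63 \right)} = 33677 - 1 = 33676$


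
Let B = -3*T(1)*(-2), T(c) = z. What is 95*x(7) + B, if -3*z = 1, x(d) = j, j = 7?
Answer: 663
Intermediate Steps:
x(d) = 7
z = -⅓ (z = -⅓*1 = -⅓ ≈ -0.33333)
T(c) = -⅓
B = -2 (B = -3*(-⅓)*(-2) = 1*(-2) = -2)
95*x(7) + B = 95*7 - 2 = 665 - 2 = 663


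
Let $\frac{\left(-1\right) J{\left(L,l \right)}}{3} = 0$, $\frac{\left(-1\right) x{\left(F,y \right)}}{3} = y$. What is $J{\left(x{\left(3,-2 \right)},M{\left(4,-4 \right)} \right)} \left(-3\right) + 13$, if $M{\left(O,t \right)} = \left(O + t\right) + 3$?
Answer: $13$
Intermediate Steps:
$x{\left(F,y \right)} = - 3 y$
$M{\left(O,t \right)} = 3 + O + t$
$J{\left(L,l \right)} = 0$ ($J{\left(L,l \right)} = \left(-3\right) 0 = 0$)
$J{\left(x{\left(3,-2 \right)},M{\left(4,-4 \right)} \right)} \left(-3\right) + 13 = 0 \left(-3\right) + 13 = 0 + 13 = 13$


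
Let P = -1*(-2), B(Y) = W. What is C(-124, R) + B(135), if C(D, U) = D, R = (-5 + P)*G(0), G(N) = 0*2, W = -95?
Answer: -219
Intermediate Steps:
G(N) = 0
B(Y) = -95
P = 2
R = 0 (R = (-5 + 2)*0 = -3*0 = 0)
C(-124, R) + B(135) = -124 - 95 = -219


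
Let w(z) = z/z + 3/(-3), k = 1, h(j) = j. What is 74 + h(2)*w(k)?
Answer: 74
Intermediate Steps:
w(z) = 0 (w(z) = 1 + 3*(-1/3) = 1 - 1 = 0)
74 + h(2)*w(k) = 74 + 2*0 = 74 + 0 = 74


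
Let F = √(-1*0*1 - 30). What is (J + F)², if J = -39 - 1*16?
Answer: (55 - I*√30)² ≈ 2995.0 - 602.5*I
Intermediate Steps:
J = -55 (J = -39 - 16 = -55)
F = I*√30 (F = √(0*1 - 30) = √(0 - 30) = √(-30) = I*√30 ≈ 5.4772*I)
(J + F)² = (-55 + I*√30)²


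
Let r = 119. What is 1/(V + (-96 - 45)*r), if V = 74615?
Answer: 1/57836 ≈ 1.7290e-5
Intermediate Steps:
1/(V + (-96 - 45)*r) = 1/(74615 + (-96 - 45)*119) = 1/(74615 - 141*119) = 1/(74615 - 16779) = 1/57836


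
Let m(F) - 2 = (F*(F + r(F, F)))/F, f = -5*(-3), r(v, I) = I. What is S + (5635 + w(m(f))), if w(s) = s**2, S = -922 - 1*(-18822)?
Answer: 24559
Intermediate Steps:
f = 15
S = 17900 (S = -922 + 18822 = 17900)
m(F) = 2 + 2*F (m(F) = 2 + (F*(F + F))/F = 2 + (F*(2*F))/F = 2 + (2*F**2)/F = 2 + 2*F)
S + (5635 + w(m(f))) = 17900 + (5635 + (2 + 2*15)**2) = 17900 + (5635 + (2 + 30)**2) = 17900 + (5635 + 32**2) = 17900 + (5635 + 1024) = 17900 + 6659 = 24559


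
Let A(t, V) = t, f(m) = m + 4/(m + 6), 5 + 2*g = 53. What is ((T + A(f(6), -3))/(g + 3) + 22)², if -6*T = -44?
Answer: 3323329/6561 ≈ 506.53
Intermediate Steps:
T = 22/3 (T = -⅙*(-44) = 22/3 ≈ 7.3333)
g = 24 (g = -5/2 + (½)*53 = -5/2 + 53/2 = 24)
f(m) = m + 4/(6 + m)
((T + A(f(6), -3))/(g + 3) + 22)² = ((22/3 + (4 + 6² + 6*6)/(6 + 6))/(24 + 3) + 22)² = ((22/3 + (4 + 36 + 36)/12)/27 + 22)² = ((22/3 + (1/12)*76)*(1/27) + 22)² = ((22/3 + 19/3)*(1/27) + 22)² = ((41/3)*(1/27) + 22)² = (41/81 + 22)² = (1823/81)² = 3323329/6561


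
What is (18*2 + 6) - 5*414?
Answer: -2028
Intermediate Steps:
(18*2 + 6) - 5*414 = (36 + 6) - 2070 = 42 - 2070 = -2028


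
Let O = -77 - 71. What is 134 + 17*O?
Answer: -2382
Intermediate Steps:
O = -148
134 + 17*O = 134 + 17*(-148) = 134 - 2516 = -2382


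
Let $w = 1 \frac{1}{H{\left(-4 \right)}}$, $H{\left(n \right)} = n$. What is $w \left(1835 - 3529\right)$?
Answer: $\frac{847}{2} \approx 423.5$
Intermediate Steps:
$w = - \frac{1}{4}$ ($w = 1 \frac{1}{-4} = 1 \left(- \frac{1}{4}\right) = - \frac{1}{4} \approx -0.25$)
$w \left(1835 - 3529\right) = - \frac{1835 - 3529}{4} = \left(- \frac{1}{4}\right) \left(-1694\right) = \frac{847}{2}$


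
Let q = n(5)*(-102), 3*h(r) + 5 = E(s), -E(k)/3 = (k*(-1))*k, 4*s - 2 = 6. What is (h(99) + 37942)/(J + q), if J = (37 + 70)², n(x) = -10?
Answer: 113833/37407 ≈ 3.0431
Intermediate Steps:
s = 2 (s = ½ + (¼)*6 = ½ + 3/2 = 2)
E(k) = 3*k² (E(k) = -3*k*(-1)*k = -3*(-k)*k = -(-3)*k² = 3*k²)
h(r) = 7/3 (h(r) = -5/3 + (3*2²)/3 = -5/3 + (3*4)/3 = -5/3 + (⅓)*12 = -5/3 + 4 = 7/3)
q = 1020 (q = -10*(-102) = 1020)
J = 11449 (J = 107² = 11449)
(h(99) + 37942)/(J + q) = (7/3 + 37942)/(11449 + 1020) = (113833/3)/12469 = (113833/3)*(1/12469) = 113833/37407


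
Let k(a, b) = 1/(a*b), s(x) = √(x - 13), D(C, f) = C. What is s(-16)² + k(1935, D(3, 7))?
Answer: -168344/5805 ≈ -29.000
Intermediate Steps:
s(x) = √(-13 + x)
k(a, b) = 1/(a*b)
s(-16)² + k(1935, D(3, 7)) = (√(-13 - 16))² + 1/(1935*3) = (√(-29))² + (1/1935)*(⅓) = (I*√29)² + 1/5805 = -29 + 1/5805 = -168344/5805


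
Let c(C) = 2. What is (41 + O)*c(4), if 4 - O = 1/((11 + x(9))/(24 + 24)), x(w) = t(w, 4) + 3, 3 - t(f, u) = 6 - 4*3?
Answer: 1974/23 ≈ 85.826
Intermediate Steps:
t(f, u) = 9 (t(f, u) = 3 - (6 - 4*3) = 3 - (6 - 12) = 3 - 1*(-6) = 3 + 6 = 9)
x(w) = 12 (x(w) = 9 + 3 = 12)
O = 44/23 (O = 4 - 1/((11 + 12)/(24 + 24)) = 4 - 1/(23/48) = 4 - 1/(23*(1/48)) = 4 - 1/23/48 = 4 - 1*48/23 = 4 - 48/23 = 44/23 ≈ 1.9130)
(41 + O)*c(4) = (41 + 44/23)*2 = (987/23)*2 = 1974/23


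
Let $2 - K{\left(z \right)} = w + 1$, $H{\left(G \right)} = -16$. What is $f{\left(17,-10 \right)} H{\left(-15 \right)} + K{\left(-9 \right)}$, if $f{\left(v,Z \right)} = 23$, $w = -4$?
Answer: $-363$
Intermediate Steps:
$K{\left(z \right)} = 5$ ($K{\left(z \right)} = 2 - \left(-4 + 1\right) = 2 - -3 = 2 + 3 = 5$)
$f{\left(17,-10 \right)} H{\left(-15 \right)} + K{\left(-9 \right)} = 23 \left(-16\right) + 5 = -368 + 5 = -363$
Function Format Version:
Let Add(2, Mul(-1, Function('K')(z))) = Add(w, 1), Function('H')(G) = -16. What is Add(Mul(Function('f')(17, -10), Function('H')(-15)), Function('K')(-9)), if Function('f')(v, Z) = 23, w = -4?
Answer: -363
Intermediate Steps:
Function('K')(z) = 5 (Function('K')(z) = Add(2, Mul(-1, Add(-4, 1))) = Add(2, Mul(-1, -3)) = Add(2, 3) = 5)
Add(Mul(Function('f')(17, -10), Function('H')(-15)), Function('K')(-9)) = Add(Mul(23, -16), 5) = Add(-368, 5) = -363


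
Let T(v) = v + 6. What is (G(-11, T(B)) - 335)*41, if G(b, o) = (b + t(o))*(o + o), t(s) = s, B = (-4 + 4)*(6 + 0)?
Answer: -16195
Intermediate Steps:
B = 0 (B = 0*6 = 0)
T(v) = 6 + v
G(b, o) = 2*o*(b + o) (G(b, o) = (b + o)*(o + o) = (b + o)*(2*o) = 2*o*(b + o))
(G(-11, T(B)) - 335)*41 = (2*(6 + 0)*(-11 + (6 + 0)) - 335)*41 = (2*6*(-11 + 6) - 335)*41 = (2*6*(-5) - 335)*41 = (-60 - 335)*41 = -395*41 = -16195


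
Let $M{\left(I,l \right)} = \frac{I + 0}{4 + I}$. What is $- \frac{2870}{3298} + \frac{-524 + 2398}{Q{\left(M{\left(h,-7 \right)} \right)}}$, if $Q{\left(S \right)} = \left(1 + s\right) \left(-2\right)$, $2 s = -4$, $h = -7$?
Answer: $\frac{1543678}{1649} \approx 936.13$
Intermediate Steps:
$s = -2$ ($s = \frac{1}{2} \left(-4\right) = -2$)
$M{\left(I,l \right)} = \frac{I}{4 + I}$
$Q{\left(S \right)} = 2$ ($Q{\left(S \right)} = \left(1 - 2\right) \left(-2\right) = \left(-1\right) \left(-2\right) = 2$)
$- \frac{2870}{3298} + \frac{-524 + 2398}{Q{\left(M{\left(h,-7 \right)} \right)}} = - \frac{2870}{3298} + \frac{-524 + 2398}{2} = \left(-2870\right) \frac{1}{3298} + 1874 \cdot \frac{1}{2} = - \frac{1435}{1649} + 937 = \frac{1543678}{1649}$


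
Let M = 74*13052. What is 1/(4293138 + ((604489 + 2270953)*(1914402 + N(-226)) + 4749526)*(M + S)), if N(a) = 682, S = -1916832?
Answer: -1/5236800441050194398 ≈ -1.9096e-19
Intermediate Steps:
M = 965848
1/(4293138 + ((604489 + 2270953)*(1914402 + N(-226)) + 4749526)*(M + S)) = 1/(4293138 + ((604489 + 2270953)*(1914402 + 682) + 4749526)*(965848 - 1916832)) = 1/(4293138 + (2875442*1915084 + 4749526)*(-950984)) = 1/(4293138 + (5506712967128 + 4749526)*(-950984)) = 1/(4293138 + 5506717716654*(-950984)) = 1/(4293138 - 5236800441054487536) = 1/(-5236800441050194398) = -1/5236800441050194398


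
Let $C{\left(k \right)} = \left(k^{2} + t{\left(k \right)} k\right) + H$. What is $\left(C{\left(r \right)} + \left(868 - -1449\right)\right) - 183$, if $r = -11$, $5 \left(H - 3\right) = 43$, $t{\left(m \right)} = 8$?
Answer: $\frac{10893}{5} \approx 2178.6$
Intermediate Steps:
$H = \frac{58}{5}$ ($H = 3 + \frac{1}{5} \cdot 43 = 3 + \frac{43}{5} = \frac{58}{5} \approx 11.6$)
$C{\left(k \right)} = \frac{58}{5} + k^{2} + 8 k$ ($C{\left(k \right)} = \left(k^{2} + 8 k\right) + \frac{58}{5} = \frac{58}{5} + k^{2} + 8 k$)
$\left(C{\left(r \right)} + \left(868 - -1449\right)\right) - 183 = \left(\left(\frac{58}{5} + \left(-11\right)^{2} + 8 \left(-11\right)\right) + \left(868 - -1449\right)\right) - 183 = \left(\left(\frac{58}{5} + 121 - 88\right) + \left(868 + 1449\right)\right) - 183 = \left(\frac{223}{5} + 2317\right) - 183 = \frac{11808}{5} - 183 = \frac{10893}{5}$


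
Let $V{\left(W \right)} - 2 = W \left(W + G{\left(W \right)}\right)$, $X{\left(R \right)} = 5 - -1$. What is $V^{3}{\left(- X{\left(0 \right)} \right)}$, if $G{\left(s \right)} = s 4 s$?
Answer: $-563559976$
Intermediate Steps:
$X{\left(R \right)} = 6$ ($X{\left(R \right)} = 5 + 1 = 6$)
$G{\left(s \right)} = 4 s^{2}$ ($G{\left(s \right)} = 4 s s = 4 s^{2}$)
$V{\left(W \right)} = 2 + W \left(W + 4 W^{2}\right)$
$V^{3}{\left(- X{\left(0 \right)} \right)} = \left(2 + \left(\left(-1\right) 6\right)^{2} + 4 \left(\left(-1\right) 6\right)^{3}\right)^{3} = \left(2 + \left(-6\right)^{2} + 4 \left(-6\right)^{3}\right)^{3} = \left(2 + 36 + 4 \left(-216\right)\right)^{3} = \left(2 + 36 - 864\right)^{3} = \left(-826\right)^{3} = -563559976$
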